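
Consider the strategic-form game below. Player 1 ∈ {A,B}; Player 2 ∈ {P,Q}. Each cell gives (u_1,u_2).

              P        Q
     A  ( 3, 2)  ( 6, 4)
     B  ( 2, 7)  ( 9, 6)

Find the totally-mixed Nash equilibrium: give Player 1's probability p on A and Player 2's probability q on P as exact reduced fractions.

(p,q) = (1/3, 3/4)

P1 indiff ⇒ q·3+(1-q)·6 = q·2+(1-q)·9 ⇒ q(1) = (1-q)(3) ⇒ q = 3/4
P2 indiff ⇒ p·2+(1-p)·7 = p·4+(1-p)·6 ⇒ p(-2) = (1-p)(-1) ⇒ p = 1/3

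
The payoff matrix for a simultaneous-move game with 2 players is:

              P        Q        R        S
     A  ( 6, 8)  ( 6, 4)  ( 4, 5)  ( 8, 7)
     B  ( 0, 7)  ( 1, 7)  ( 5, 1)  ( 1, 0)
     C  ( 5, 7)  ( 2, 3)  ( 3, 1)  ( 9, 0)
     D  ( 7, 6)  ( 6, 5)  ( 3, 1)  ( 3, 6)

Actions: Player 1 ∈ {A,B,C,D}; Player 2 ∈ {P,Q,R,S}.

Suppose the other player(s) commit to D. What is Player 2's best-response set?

u_2(P vs D) = 6
u_2(Q vs D) = 5
u_2(R vs D) = 1
u_2(S vs D) = 6
max payoff 6 at {P,S}

BR_2 = {P,S}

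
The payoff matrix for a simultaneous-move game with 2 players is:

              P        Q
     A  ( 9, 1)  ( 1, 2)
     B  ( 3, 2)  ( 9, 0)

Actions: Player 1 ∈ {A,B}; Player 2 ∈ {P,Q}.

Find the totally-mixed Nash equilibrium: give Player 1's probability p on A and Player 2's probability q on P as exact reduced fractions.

P1 indiff ⇒ q·9+(1-q)·1 = q·3+(1-q)·9 ⇒ q(6) = (1-q)(8) ⇒ q = 4/7
P2 indiff ⇒ p·1+(1-p)·2 = p·2+(1-p)·0 ⇒ p(-1) = (1-p)(-2) ⇒ p = 2/3

p=2/3, q=4/7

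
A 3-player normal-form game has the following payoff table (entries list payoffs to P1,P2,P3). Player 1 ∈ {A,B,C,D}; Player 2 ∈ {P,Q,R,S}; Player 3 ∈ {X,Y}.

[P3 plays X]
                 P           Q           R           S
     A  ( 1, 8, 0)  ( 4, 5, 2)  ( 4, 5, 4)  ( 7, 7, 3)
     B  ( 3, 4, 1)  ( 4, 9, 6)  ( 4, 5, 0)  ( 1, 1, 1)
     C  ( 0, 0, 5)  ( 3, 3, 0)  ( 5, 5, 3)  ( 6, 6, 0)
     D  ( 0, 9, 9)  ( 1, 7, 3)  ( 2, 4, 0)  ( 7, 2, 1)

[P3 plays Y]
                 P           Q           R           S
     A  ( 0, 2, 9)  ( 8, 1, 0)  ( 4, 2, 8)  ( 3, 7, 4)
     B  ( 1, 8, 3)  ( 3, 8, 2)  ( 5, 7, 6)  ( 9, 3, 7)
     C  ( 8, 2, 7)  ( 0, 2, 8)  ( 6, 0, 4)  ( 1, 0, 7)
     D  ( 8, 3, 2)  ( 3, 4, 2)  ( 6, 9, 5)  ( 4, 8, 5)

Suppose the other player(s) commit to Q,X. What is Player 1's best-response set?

P1 best: {A,B}

u_1(A vs Q,X) = 4
u_1(B vs Q,X) = 4
u_1(C vs Q,X) = 3
u_1(D vs Q,X) = 1
max payoff 4 at {A,B}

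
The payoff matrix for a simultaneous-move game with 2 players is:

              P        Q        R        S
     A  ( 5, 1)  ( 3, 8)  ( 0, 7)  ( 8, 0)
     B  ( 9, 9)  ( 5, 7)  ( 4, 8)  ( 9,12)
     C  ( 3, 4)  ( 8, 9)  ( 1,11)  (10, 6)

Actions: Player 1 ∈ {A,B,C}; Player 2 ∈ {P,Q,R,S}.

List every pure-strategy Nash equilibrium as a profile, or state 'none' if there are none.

(A,P): not NE [P1→B gives 9>5; P2→Q gives 8>1]
(A,Q): not NE [P1→C gives 8>3]
(A,R): not NE [P1→B gives 4>0; P2→Q gives 8>7]
(A,S): not NE [P1→C gives 10>8; P2→Q gives 8>0]
(B,P): not NE [P2→S gives 12>9]
(B,Q): not NE [P1→C gives 8>5; P2→S gives 12>7]
(B,R): not NE [P2→S gives 12>8]
(B,S): not NE [P1→C gives 10>9]
(C,P): not NE [P1→B gives 9>3; P2→R gives 11>4]
(C,Q): not NE [P2→R gives 11>9]
(C,R): not NE [P1→B gives 4>1]
(C,S): not NE [P2→R gives 11>6]

PSNE: ∅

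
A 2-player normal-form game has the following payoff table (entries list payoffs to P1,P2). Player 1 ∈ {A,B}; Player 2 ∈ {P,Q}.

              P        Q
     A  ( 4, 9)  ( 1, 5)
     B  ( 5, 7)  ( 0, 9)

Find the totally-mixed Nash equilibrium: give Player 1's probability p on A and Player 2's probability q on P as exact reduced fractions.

P1 indiff ⇒ q·4+(1-q)·1 = q·5+(1-q)·0 ⇒ q(-1) = (1-q)(-1) ⇒ q = 1/2
P2 indiff ⇒ p·9+(1-p)·7 = p·5+(1-p)·9 ⇒ p(4) = (1-p)(2) ⇒ p = 1/3

p=1/3, q=1/2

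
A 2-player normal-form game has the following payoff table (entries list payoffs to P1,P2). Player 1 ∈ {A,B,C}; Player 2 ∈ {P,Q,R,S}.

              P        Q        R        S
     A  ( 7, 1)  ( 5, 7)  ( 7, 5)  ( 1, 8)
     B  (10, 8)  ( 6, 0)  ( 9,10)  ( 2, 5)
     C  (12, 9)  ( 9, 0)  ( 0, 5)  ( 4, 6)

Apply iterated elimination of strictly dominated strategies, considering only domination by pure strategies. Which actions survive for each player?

P1 drop A (B beats it: P:10>7 Q:6>5 R:9>7 S:2>1)
P2 drop Q (P beats it: B:8>0 C:9>0)
P2 drop S (P beats it: B:8>5 C:9>6)
P1→{B,C} P2→{P,R}

IESDS → P1:{B,C} P2:{P,R}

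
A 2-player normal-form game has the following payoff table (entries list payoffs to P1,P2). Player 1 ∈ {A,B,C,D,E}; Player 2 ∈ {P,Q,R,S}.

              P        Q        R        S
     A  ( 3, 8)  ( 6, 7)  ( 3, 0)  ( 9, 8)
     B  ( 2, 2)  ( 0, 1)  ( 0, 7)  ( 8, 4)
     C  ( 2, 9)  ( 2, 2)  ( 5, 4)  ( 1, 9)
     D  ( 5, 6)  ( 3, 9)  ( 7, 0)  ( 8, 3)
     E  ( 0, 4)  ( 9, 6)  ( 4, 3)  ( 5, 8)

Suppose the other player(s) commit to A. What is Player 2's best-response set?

u_2(P vs A) = 8
u_2(Q vs A) = 7
u_2(R vs A) = 0
u_2(S vs A) = 8
max payoff 8 at {P,S}

P2 best: {P,S}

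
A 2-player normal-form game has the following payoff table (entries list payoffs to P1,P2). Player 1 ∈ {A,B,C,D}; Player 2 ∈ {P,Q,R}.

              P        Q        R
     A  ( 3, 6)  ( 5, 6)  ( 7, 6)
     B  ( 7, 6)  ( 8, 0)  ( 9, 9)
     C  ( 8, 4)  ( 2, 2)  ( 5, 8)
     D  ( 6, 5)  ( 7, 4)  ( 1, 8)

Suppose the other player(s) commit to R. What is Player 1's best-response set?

P1 best: {B}

u_1(A vs R) = 7
u_1(B vs R) = 9
u_1(C vs R) = 5
u_1(D vs R) = 1
max payoff 9 at {B}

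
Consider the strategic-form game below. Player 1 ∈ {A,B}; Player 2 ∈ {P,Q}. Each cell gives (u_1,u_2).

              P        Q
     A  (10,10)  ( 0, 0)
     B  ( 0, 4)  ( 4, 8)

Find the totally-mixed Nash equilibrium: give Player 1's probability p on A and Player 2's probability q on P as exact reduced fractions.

P1 indiff ⇒ q·10+(1-q)·0 = q·0+(1-q)·4 ⇒ q(10) = (1-q)(4) ⇒ q = 2/7
P2 indiff ⇒ p·10+(1-p)·4 = p·0+(1-p)·8 ⇒ p(10) = (1-p)(4) ⇒ p = 2/7

P1 mixes 2/7 on A; P2 mixes 2/7 on P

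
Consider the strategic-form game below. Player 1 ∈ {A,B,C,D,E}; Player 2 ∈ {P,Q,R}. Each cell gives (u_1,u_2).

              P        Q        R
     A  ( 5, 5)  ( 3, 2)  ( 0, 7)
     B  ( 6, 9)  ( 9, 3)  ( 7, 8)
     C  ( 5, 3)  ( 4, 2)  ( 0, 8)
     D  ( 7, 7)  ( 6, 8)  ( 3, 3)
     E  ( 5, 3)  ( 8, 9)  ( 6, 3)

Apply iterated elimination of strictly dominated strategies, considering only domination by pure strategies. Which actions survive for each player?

P1 drop A (B beats it: P:6>5 Q:9>3 R:7>0)
P1 drop C (B beats it: P:6>5 Q:9>4 R:7>0)
P1 drop E (B beats it: P:6>5 Q:9>8 R:7>6)
P2 drop R (P beats it: B:9>8 D:7>3)
P1→{B,D} P2→{P,Q}

IESDS → P1:{B,D} P2:{P,Q}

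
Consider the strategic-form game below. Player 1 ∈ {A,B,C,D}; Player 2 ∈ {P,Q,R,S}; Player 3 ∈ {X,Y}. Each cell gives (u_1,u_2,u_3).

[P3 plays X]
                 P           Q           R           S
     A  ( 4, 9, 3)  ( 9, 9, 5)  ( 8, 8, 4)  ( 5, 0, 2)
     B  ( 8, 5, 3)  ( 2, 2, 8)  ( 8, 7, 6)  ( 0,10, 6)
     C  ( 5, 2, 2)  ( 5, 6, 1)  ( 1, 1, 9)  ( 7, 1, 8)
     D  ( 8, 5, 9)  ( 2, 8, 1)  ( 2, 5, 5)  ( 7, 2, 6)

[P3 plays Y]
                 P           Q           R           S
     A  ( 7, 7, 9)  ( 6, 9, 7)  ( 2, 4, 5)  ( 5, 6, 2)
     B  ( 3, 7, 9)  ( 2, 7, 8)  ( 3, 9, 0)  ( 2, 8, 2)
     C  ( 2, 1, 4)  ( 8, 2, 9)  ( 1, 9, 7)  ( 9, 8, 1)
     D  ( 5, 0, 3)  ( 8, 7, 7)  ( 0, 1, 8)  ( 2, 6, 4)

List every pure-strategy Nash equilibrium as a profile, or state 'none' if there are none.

NE set: (D,Q,Y)

(A,P,X): not NE [P1→D gives 8>4; P3→Y gives 9>3]
(A,P,Y): not NE [P2→Q gives 9>7]
(A,Q,X): not NE [P3→Y gives 7>5]
(A,Q,Y): not NE [P1→D gives 8>6]
(A,R,X): not NE [P2→Q gives 9>8; P3→Y gives 5>4]
(A,R,Y): not NE [P1→B gives 3>2; P2→Q gives 9>4]
(A,S,X): not NE [P1→D gives 7>5; P2→Q gives 9>0]
(A,S,Y): not NE [P1→C gives 9>5; P2→Q gives 9>6]
(B,P,X): not NE [P2→S gives 10>5; P3→Y gives 9>3]
(B,P,Y): not NE [P1→A gives 7>3; P2→R gives 9>7]
(B,Q,X): not NE [P1→A gives 9>2; P2→S gives 10>2]
(B,Q,Y): not NE [P1→D gives 8>2; P2→R gives 9>7]
(B,R,X): not NE [P2→S gives 10>7]
(B,R,Y): not NE [P3→X gives 6>0]
(B,S,X): not NE [P1→D gives 7>0]
(B,S,Y): not NE [P1→C gives 9>2; P2→R gives 9>8; P3→X gives 6>2]
(C,P,X): not NE [P1→D gives 8>5; P2→Q gives 6>2; P3→Y gives 4>2]
(C,P,Y): not NE [P1→A gives 7>2; P2→R gives 9>1]
(C,Q,X): not NE [P1→A gives 9>5; P3→Y gives 9>1]
(C,Q,Y): not NE [P2→R gives 9>2]
(C,R,X): not NE [P1→B gives 8>1; P2→Q gives 6>1]
(C,R,Y): not NE [P1→B gives 3>1; P3→X gives 9>7]
(C,S,X): not NE [P2→Q gives 6>1]
(C,S,Y): not NE [P2→R gives 9>8; P3→X gives 8>1]
(D,P,X): not NE [P2→Q gives 8>5]
(D,P,Y): not NE [P1→A gives 7>5; P2→Q gives 7>0; P3→X gives 9>3]
(D,Q,X): not NE [P1→A gives 9>2; P3→Y gives 7>1]
(D,Q,Y): NE
(D,R,X): not NE [P1→B gives 8>2; P2→Q gives 8>5; P3→Y gives 8>5]
(D,R,Y): not NE [P1→B gives 3>0; P2→Q gives 7>1]
(D,S,X): not NE [P2→Q gives 8>2]
(D,S,Y): not NE [P1→C gives 9>2; P2→Q gives 7>6; P3→X gives 6>4]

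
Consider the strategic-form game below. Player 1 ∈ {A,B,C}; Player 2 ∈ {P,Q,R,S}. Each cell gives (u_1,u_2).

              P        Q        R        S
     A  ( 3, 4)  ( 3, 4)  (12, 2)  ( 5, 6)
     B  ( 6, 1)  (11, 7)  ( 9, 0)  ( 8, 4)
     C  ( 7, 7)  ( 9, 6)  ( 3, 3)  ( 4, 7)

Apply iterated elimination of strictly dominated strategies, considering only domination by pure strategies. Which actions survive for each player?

P2 drop R (P beats it: A:4>2 B:1>0 C:7>3)
P1 drop A (B beats it: P:6>3 Q:11>3 S:8>5)
P1→{B,C} P2→{P,Q,S}

Remaining: P1:{B,C} P2:{P,Q,S}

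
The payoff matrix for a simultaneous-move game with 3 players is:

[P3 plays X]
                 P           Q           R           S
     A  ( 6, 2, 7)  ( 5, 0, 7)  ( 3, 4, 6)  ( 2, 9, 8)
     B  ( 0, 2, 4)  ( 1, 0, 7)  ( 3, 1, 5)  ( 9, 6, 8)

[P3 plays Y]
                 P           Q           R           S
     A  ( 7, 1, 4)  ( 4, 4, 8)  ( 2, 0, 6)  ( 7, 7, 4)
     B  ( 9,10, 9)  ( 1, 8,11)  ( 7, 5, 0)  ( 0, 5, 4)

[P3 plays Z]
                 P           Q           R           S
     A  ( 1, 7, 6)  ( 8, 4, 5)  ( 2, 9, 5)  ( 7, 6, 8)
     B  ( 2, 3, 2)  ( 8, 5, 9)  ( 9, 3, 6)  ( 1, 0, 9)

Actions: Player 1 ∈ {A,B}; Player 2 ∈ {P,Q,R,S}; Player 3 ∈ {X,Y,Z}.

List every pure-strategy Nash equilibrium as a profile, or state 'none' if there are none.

PSNE = {(B,P,Y)}

(A,P,X): not NE [P2→S gives 9>2]
(A,P,Y): not NE [P1→B gives 9>7; P2→S gives 7>1; P3→X gives 7>4]
(A,P,Z): not NE [P1→B gives 2>1; P2→R gives 9>7; P3→X gives 7>6]
(A,Q,X): not NE [P2→S gives 9>0; P3→Y gives 8>7]
(A,Q,Y): not NE [P2→S gives 7>4]
(A,Q,Z): not NE [P2→R gives 9>4; P3→Y gives 8>5]
(A,R,X): not NE [P2→S gives 9>4]
(A,R,Y): not NE [P1→B gives 7>2; P2→S gives 7>0]
(A,R,Z): not NE [P1→B gives 9>2; P3→Y gives 6>5]
(A,S,X): not NE [P1→B gives 9>2]
(A,S,Y): not NE [P3→Z gives 8>4]
(A,S,Z): not NE [P2→R gives 9>6]
(B,P,X): not NE [P1→A gives 6>0; P2→S gives 6>2; P3→Y gives 9>4]
(B,P,Y): NE
(B,P,Z): not NE [P2→Q gives 5>3; P3→Y gives 9>2]
(B,Q,X): not NE [P1→A gives 5>1; P2→S gives 6>0; P3→Y gives 11>7]
(B,Q,Y): not NE [P1→A gives 4>1; P2→P gives 10>8]
(B,Q,Z): not NE [P3→Y gives 11>9]
(B,R,X): not NE [P2→S gives 6>1; P3→Z gives 6>5]
(B,R,Y): not NE [P2→P gives 10>5; P3→Z gives 6>0]
(B,R,Z): not NE [P2→Q gives 5>3]
(B,S,X): not NE [P3→Z gives 9>8]
(B,S,Y): not NE [P1→A gives 7>0; P2→P gives 10>5; P3→Z gives 9>4]
(B,S,Z): not NE [P1→A gives 7>1; P2→Q gives 5>0]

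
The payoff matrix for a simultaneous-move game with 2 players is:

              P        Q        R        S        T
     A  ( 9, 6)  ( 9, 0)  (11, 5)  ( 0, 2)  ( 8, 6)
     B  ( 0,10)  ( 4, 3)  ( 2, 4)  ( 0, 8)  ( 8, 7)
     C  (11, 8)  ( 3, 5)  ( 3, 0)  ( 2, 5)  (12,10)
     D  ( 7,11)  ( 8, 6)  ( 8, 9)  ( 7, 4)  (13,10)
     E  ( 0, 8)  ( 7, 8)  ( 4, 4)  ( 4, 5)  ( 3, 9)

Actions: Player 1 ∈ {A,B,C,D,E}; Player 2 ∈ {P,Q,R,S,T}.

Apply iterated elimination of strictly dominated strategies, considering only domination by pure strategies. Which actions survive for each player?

P1 drop B (D beats it: P:7>0 Q:8>4 R:8>2 S:7>0 T:13>8)
P1 drop E (D beats it: P:7>0 Q:8>7 R:8>4 S:7>4 T:13>3)
P2 drop Q (P beats it: A:6>0 C:8>5 D:11>6)
P2 drop R (P beats it: A:6>5 C:8>0 D:11>9)
P1 drop A (C beats it: P:11>9 S:2>0 T:12>8)
P2 drop S (P beats it: C:8>5 D:11>4)
P1→{C,D} P2→{P,T}

IESDS → P1:{C,D} P2:{P,T}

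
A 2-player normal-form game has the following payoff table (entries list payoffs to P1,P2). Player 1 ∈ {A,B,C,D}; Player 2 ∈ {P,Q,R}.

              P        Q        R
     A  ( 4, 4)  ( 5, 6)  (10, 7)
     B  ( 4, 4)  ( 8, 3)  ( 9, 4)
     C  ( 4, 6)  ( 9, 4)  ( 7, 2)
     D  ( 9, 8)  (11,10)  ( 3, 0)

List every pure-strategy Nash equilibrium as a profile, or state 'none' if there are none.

(A,P): not NE [P1→D gives 9>4; P2→R gives 7>4]
(A,Q): not NE [P1→D gives 11>5; P2→R gives 7>6]
(A,R): NE
(B,P): not NE [P1→D gives 9>4]
(B,Q): not NE [P1→D gives 11>8; P2→R gives 4>3]
(B,R): not NE [P1→A gives 10>9]
(C,P): not NE [P1→D gives 9>4]
(C,Q): not NE [P1→D gives 11>9; P2→P gives 6>4]
(C,R): not NE [P1→A gives 10>7; P2→P gives 6>2]
(D,P): not NE [P2→Q gives 10>8]
(D,Q): NE
(D,R): not NE [P1→A gives 10>3; P2→Q gives 10>0]

Nash profiles: (A,R), (D,Q)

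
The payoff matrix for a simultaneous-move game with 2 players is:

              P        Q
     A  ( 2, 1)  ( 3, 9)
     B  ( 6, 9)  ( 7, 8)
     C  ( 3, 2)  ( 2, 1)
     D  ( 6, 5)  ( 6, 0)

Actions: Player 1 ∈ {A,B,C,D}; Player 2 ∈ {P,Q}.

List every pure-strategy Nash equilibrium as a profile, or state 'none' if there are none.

NE set: (B,P), (D,P)

(A,P): not NE [P1→D gives 6>2; P2→Q gives 9>1]
(A,Q): not NE [P1→B gives 7>3]
(B,P): NE
(B,Q): not NE [P2→P gives 9>8]
(C,P): not NE [P1→D gives 6>3]
(C,Q): not NE [P1→B gives 7>2; P2→P gives 2>1]
(D,P): NE
(D,Q): not NE [P1→B gives 7>6; P2→P gives 5>0]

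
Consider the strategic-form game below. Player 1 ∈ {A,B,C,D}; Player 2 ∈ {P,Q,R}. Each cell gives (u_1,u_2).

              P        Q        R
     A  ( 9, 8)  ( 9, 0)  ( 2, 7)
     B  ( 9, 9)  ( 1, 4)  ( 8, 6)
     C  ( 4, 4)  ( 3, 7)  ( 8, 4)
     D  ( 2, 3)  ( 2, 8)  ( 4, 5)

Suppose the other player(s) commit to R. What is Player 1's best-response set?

P1 best: {B,C}

u_1(A vs R) = 2
u_1(B vs R) = 8
u_1(C vs R) = 8
u_1(D vs R) = 4
max payoff 8 at {B,C}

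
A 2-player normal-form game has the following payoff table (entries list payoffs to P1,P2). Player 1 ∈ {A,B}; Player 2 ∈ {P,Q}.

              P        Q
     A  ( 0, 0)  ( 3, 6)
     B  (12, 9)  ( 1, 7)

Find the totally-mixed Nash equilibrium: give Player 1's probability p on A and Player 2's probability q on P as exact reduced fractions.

p=1/4, q=1/7

P1 indiff ⇒ q·0+(1-q)·3 = q·12+(1-q)·1 ⇒ q(-12) = (1-q)(-2) ⇒ q = 1/7
P2 indiff ⇒ p·0+(1-p)·9 = p·6+(1-p)·7 ⇒ p(-6) = (1-p)(-2) ⇒ p = 1/4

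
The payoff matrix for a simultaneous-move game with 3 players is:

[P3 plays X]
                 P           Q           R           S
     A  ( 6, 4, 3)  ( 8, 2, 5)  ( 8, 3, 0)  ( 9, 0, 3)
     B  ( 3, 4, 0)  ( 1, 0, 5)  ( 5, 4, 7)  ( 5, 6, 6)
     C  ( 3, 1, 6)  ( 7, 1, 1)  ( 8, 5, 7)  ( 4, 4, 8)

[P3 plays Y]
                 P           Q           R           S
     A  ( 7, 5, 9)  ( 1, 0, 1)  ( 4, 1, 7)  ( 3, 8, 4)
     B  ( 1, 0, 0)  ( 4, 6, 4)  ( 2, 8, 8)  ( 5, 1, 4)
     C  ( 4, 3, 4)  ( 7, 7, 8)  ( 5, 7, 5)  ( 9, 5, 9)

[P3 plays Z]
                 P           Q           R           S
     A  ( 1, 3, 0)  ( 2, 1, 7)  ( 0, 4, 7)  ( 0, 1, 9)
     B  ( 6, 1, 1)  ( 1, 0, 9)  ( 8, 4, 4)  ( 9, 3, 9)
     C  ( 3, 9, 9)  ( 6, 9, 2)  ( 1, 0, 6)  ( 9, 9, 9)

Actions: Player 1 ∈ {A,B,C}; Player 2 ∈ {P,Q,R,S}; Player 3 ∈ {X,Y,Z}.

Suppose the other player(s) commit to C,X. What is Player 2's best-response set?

u_2(P vs C,X) = 1
u_2(Q vs C,X) = 1
u_2(R vs C,X) = 5
u_2(S vs C,X) = 4
max payoff 5 at {R}

BR_2 = {R}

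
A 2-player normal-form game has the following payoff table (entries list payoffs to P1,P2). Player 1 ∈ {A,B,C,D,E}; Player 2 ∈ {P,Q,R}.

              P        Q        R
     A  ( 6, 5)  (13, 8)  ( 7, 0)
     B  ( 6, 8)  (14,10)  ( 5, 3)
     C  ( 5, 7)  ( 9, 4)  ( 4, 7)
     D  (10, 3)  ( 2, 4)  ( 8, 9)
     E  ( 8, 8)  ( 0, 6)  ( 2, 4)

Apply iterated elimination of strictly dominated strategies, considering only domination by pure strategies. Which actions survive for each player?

Survivors P1:{A,B,D} P2:{Q,R}

P1 drop C (A beats it: P:6>5 Q:13>9 R:7>4)
P1 drop E (D beats it: P:10>8 Q:2>0 R:8>2)
P2 drop P (Q beats it: A:8>5 B:10>8 D:4>3)
P1→{A,B,D} P2→{Q,R}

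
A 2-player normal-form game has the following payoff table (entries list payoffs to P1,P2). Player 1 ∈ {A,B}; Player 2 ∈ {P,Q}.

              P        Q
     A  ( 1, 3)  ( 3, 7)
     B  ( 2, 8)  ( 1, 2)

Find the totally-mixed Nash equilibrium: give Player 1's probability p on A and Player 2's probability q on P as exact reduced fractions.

(p,q) = (3/5, 2/3)

P1 indiff ⇒ q·1+(1-q)·3 = q·2+(1-q)·1 ⇒ q(-1) = (1-q)(-2) ⇒ q = 2/3
P2 indiff ⇒ p·3+(1-p)·8 = p·7+(1-p)·2 ⇒ p(-4) = (1-p)(-6) ⇒ p = 3/5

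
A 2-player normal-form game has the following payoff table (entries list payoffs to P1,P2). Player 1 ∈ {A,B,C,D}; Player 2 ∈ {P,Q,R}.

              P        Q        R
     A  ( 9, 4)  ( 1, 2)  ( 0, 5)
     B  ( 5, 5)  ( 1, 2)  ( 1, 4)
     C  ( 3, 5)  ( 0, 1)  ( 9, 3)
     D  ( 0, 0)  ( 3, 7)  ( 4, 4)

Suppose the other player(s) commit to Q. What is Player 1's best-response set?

argmax u_1 = {D}

u_1(A vs Q) = 1
u_1(B vs Q) = 1
u_1(C vs Q) = 0
u_1(D vs Q) = 3
max payoff 3 at {D}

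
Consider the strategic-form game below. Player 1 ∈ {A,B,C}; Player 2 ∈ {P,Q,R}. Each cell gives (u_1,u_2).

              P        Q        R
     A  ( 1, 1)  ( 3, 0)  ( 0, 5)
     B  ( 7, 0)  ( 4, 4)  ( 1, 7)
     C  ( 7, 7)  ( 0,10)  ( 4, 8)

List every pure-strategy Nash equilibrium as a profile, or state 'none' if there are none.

(A,P): not NE [P1→C gives 7>1; P2→R gives 5>1]
(A,Q): not NE [P1→B gives 4>3; P2→R gives 5>0]
(A,R): not NE [P1→C gives 4>0]
(B,P): not NE [P2→R gives 7>0]
(B,Q): not NE [P2→R gives 7>4]
(B,R): not NE [P1→C gives 4>1]
(C,P): not NE [P2→Q gives 10>7]
(C,Q): not NE [P1→B gives 4>0]
(C,R): not NE [P2→Q gives 10>8]

Equilibria: none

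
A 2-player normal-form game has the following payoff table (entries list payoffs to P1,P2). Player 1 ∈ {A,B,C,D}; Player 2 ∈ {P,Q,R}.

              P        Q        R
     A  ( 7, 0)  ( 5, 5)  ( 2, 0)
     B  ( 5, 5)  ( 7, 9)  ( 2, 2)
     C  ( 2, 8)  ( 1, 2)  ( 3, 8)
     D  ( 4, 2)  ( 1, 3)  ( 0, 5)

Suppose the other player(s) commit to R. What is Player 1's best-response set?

P1 best: {C}

u_1(A vs R) = 2
u_1(B vs R) = 2
u_1(C vs R) = 3
u_1(D vs R) = 0
max payoff 3 at {C}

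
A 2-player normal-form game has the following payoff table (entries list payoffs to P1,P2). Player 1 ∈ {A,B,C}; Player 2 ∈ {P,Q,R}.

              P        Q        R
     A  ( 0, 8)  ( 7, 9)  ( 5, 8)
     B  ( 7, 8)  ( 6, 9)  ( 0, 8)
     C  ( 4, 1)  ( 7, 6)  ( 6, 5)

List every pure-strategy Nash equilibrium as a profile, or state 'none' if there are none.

PSNE = {(A,Q), (C,Q)}

(A,P): not NE [P1→B gives 7>0; P2→Q gives 9>8]
(A,Q): NE
(A,R): not NE [P1→C gives 6>5; P2→Q gives 9>8]
(B,P): not NE [P2→Q gives 9>8]
(B,Q): not NE [P1→C gives 7>6]
(B,R): not NE [P1→C gives 6>0; P2→Q gives 9>8]
(C,P): not NE [P1→B gives 7>4; P2→Q gives 6>1]
(C,Q): NE
(C,R): not NE [P2→Q gives 6>5]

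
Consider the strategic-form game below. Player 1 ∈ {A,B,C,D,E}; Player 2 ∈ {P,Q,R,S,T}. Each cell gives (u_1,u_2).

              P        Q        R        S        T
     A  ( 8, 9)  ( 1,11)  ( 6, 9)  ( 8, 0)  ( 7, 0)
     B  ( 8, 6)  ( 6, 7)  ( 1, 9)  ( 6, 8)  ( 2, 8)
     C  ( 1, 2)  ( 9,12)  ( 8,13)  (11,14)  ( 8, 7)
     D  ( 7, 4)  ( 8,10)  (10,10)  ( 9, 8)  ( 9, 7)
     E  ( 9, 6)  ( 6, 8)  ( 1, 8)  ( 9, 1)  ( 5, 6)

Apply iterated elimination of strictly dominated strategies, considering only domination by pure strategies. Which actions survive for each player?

P2 drop P (Q beats it: A:11>9 B:7>6 C:12>2 D:10>4 E:8>6)
P1 drop A (C beats it: Q:9>1 R:8>6 S:11>8 T:8>7)
P1 drop B (C beats it: Q:9>6 R:8>1 S:11>6 T:8>2)
P1 drop E (C beats it: Q:9>6 R:8>1 S:11>9 T:8>5)
P2 drop T (Q beats it: C:12>7 D:10>7)
P1→{C,D} P2→{Q,R,S}

Survivors P1:{C,D} P2:{Q,R,S}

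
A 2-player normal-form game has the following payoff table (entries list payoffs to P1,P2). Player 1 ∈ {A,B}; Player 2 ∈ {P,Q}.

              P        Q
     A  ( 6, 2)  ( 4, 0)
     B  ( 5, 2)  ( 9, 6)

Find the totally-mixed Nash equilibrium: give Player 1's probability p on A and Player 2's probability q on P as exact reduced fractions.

p=2/3, q=5/6

P1 indiff ⇒ q·6+(1-q)·4 = q·5+(1-q)·9 ⇒ q(1) = (1-q)(5) ⇒ q = 5/6
P2 indiff ⇒ p·2+(1-p)·2 = p·0+(1-p)·6 ⇒ p(2) = (1-p)(4) ⇒ p = 2/3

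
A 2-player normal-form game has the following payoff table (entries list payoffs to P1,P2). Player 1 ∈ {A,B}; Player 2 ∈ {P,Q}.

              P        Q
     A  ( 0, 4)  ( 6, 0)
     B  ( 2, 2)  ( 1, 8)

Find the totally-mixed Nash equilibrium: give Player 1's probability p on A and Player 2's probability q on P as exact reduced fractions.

P1 mixes 3/5 on A; P2 mixes 5/7 on P

P1 indiff ⇒ q·0+(1-q)·6 = q·2+(1-q)·1 ⇒ q(-2) = (1-q)(-5) ⇒ q = 5/7
P2 indiff ⇒ p·4+(1-p)·2 = p·0+(1-p)·8 ⇒ p(4) = (1-p)(6) ⇒ p = 3/5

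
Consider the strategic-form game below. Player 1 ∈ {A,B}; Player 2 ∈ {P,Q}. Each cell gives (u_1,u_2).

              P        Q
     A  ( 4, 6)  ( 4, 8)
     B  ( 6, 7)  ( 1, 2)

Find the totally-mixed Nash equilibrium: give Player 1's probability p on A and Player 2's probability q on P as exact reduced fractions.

(p,q) = (5/7, 3/5)

P1 indiff ⇒ q·4+(1-q)·4 = q·6+(1-q)·1 ⇒ q(-2) = (1-q)(-3) ⇒ q = 3/5
P2 indiff ⇒ p·6+(1-p)·7 = p·8+(1-p)·2 ⇒ p(-2) = (1-p)(-5) ⇒ p = 5/7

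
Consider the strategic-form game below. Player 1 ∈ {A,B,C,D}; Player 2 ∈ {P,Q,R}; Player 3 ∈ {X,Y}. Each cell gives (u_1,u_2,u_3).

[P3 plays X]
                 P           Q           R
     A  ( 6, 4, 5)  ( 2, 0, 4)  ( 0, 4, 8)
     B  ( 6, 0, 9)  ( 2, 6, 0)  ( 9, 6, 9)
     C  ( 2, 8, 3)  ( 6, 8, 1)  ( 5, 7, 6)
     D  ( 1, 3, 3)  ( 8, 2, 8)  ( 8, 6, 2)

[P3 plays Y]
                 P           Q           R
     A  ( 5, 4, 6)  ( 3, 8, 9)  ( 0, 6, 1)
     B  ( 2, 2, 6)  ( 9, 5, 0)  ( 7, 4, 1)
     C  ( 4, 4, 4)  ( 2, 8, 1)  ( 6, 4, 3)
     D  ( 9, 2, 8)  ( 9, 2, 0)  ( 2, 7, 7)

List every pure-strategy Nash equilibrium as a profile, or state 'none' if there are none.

NE set: (B,Q,Y), (B,R,X)

(A,P,X): not NE [P3→Y gives 6>5]
(A,P,Y): not NE [P1→D gives 9>5; P2→Q gives 8>4]
(A,Q,X): not NE [P1→D gives 8>2; P2→R gives 4>0; P3→Y gives 9>4]
(A,Q,Y): not NE [P1→D gives 9>3]
(A,R,X): not NE [P1→B gives 9>0]
(A,R,Y): not NE [P1→B gives 7>0; P2→Q gives 8>6; P3→X gives 8>1]
(B,P,X): not NE [P2→R gives 6>0]
(B,P,Y): not NE [P1→D gives 9>2; P2→Q gives 5>2; P3→X gives 9>6]
(B,Q,X): not NE [P1→D gives 8>2]
(B,Q,Y): NE
(B,R,X): NE
(B,R,Y): not NE [P2→Q gives 5>4; P3→X gives 9>1]
(C,P,X): not NE [P1→B gives 6>2; P3→Y gives 4>3]
(C,P,Y): not NE [P1→D gives 9>4; P2→Q gives 8>4]
(C,Q,X): not NE [P1→D gives 8>6]
(C,Q,Y): not NE [P1→D gives 9>2]
(C,R,X): not NE [P1→B gives 9>5; P2→Q gives 8>7]
(C,R,Y): not NE [P1→B gives 7>6; P2→Q gives 8>4; P3→X gives 6>3]
(D,P,X): not NE [P1→B gives 6>1; P2→R gives 6>3; P3→Y gives 8>3]
(D,P,Y): not NE [P2→R gives 7>2]
(D,Q,X): not NE [P2→R gives 6>2]
(D,Q,Y): not NE [P2→R gives 7>2; P3→X gives 8>0]
(D,R,X): not NE [P1→B gives 9>8; P3→Y gives 7>2]
(D,R,Y): not NE [P1→B gives 7>2]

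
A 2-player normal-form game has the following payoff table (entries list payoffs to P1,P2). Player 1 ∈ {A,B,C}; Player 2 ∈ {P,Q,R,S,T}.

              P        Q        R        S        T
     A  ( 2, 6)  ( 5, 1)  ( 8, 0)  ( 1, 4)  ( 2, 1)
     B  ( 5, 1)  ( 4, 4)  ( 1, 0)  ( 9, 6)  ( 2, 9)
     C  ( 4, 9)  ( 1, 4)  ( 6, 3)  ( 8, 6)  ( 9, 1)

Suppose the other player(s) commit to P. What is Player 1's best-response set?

u_1(A vs P) = 2
u_1(B vs P) = 5
u_1(C vs P) = 4
max payoff 5 at {B}

P1 best: {B}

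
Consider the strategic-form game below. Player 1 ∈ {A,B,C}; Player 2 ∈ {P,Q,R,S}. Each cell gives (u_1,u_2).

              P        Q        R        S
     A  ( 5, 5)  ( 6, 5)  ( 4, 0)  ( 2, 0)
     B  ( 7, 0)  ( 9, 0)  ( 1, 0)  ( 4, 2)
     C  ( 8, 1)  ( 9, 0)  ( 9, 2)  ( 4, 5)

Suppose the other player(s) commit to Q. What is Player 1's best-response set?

u_1(A vs Q) = 6
u_1(B vs Q) = 9
u_1(C vs Q) = 9
max payoff 9 at {B,C}

BR_1 = {B,C}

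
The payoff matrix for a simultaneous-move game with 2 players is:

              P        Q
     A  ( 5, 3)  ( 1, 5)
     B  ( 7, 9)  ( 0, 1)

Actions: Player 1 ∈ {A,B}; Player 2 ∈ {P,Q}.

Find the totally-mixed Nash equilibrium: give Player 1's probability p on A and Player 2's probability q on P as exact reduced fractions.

(p,q) = (4/5, 1/3)

P1 indiff ⇒ q·5+(1-q)·1 = q·7+(1-q)·0 ⇒ q(-2) = (1-q)(-1) ⇒ q = 1/3
P2 indiff ⇒ p·3+(1-p)·9 = p·5+(1-p)·1 ⇒ p(-2) = (1-p)(-8) ⇒ p = 4/5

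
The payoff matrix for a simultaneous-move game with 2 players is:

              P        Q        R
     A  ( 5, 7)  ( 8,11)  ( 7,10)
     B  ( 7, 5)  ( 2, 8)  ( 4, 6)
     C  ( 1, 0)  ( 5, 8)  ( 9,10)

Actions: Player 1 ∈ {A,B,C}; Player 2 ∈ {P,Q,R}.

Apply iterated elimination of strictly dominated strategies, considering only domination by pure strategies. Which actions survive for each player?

P2 drop P (Q beats it: A:11>7 B:8>5 C:8>0)
P1 drop B (A beats it: Q:8>2 R:7>4)
P1→{A,C} P2→{Q,R}

Remaining: P1:{A,C} P2:{Q,R}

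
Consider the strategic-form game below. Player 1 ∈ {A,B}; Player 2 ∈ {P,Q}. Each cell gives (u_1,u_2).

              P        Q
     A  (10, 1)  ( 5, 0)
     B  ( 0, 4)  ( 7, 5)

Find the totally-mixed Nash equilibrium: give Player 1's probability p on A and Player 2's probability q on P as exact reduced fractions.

P1 indiff ⇒ q·10+(1-q)·5 = q·0+(1-q)·7 ⇒ q(10) = (1-q)(2) ⇒ q = 1/6
P2 indiff ⇒ p·1+(1-p)·4 = p·0+(1-p)·5 ⇒ p(1) = (1-p)(1) ⇒ p = 1/2

P1 mixes 1/2 on A; P2 mixes 1/6 on P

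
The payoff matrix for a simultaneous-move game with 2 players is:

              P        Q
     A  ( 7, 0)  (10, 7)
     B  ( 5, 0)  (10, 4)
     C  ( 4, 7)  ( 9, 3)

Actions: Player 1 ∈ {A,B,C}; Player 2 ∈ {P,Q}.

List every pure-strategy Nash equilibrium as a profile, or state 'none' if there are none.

(A,P): not NE [P2→Q gives 7>0]
(A,Q): NE
(B,P): not NE [P1→A gives 7>5; P2→Q gives 4>0]
(B,Q): NE
(C,P): not NE [P1→A gives 7>4]
(C,Q): not NE [P1→B gives 10>9; P2→P gives 7>3]

PSNE = {(A,Q), (B,Q)}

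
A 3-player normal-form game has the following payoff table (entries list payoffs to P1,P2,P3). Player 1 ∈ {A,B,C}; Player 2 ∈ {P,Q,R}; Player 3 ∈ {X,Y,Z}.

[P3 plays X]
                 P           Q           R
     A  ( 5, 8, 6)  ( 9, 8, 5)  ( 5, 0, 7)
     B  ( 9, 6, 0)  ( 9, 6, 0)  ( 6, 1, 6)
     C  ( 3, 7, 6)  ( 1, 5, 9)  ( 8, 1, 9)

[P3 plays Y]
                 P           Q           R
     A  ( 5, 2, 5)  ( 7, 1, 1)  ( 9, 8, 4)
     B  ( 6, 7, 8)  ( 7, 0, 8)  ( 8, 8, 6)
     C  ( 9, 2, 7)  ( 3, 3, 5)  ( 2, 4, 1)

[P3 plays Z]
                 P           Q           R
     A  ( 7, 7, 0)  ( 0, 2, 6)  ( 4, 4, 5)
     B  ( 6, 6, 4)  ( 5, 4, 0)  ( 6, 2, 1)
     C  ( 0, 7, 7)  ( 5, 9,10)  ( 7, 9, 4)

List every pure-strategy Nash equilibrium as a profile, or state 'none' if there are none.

(A,P,X): not NE [P1→B gives 9>5]
(A,P,Y): not NE [P1→C gives 9>5; P2→R gives 8>2; P3→X gives 6>5]
(A,P,Z): not NE [P3→X gives 6>0]
(A,Q,X): not NE [P3→Z gives 6>5]
(A,Q,Y): not NE [P2→R gives 8>1; P3→Z gives 6>1]
(A,Q,Z): not NE [P1→C gives 5>0; P2→P gives 7>2]
(A,R,X): not NE [P1→C gives 8>5; P2→Q gives 8>0]
(A,R,Y): not NE [P3→X gives 7>4]
(A,R,Z): not NE [P1→C gives 7>4; P2→P gives 7>4; P3→X gives 7>5]
(B,P,X): not NE [P3→Y gives 8>0]
(B,P,Y): not NE [P1→C gives 9>6; P2→R gives 8>7]
(B,P,Z): not NE [P1→A gives 7>6; P3→Y gives 8>4]
(B,Q,X): not NE [P3→Y gives 8>0]
(B,Q,Y): not NE [P2→R gives 8>0]
(B,Q,Z): not NE [P2→P gives 6>4; P3→Y gives 8>0]
(B,R,X): not NE [P1→C gives 8>6; P2→Q gives 6>1]
(B,R,Y): not NE [P1→A gives 9>8]
(B,R,Z): not NE [P1→C gives 7>6; P2→P gives 6>2; P3→Y gives 6>1]
(C,P,X): not NE [P1→B gives 9>3; P3→Z gives 7>6]
(C,P,Y): not NE [P2→R gives 4>2]
(C,P,Z): not NE [P1→A gives 7>0; P2→R gives 9>7]
(C,Q,X): not NE [P1→B gives 9>1; P2→P gives 7>5; P3→Z gives 10>9]
(C,Q,Y): not NE [P1→B gives 7>3; P2→R gives 4>3; P3→Z gives 10>5]
(C,Q,Z): NE
(C,R,X): not NE [P2→P gives 7>1]
(C,R,Y): not NE [P1→A gives 9>2; P3→X gives 9>1]
(C,R,Z): not NE [P3→X gives 9>4]

NE set: (C,Q,Z)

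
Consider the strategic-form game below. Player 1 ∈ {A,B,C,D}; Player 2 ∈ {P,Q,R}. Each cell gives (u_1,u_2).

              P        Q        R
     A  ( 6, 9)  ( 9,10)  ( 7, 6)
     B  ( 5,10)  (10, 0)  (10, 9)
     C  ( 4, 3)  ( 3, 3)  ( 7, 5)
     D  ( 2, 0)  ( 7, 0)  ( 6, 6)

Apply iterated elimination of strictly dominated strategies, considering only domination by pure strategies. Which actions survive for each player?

Survivors P1:{A,B} P2:{P,Q}

P1 drop C (B beats it: P:5>4 Q:10>3 R:10>7)
P1 drop D (A beats it: P:6>2 Q:9>7 R:7>6)
P2 drop R (P beats it: A:9>6 B:10>9)
P1→{A,B} P2→{P,Q}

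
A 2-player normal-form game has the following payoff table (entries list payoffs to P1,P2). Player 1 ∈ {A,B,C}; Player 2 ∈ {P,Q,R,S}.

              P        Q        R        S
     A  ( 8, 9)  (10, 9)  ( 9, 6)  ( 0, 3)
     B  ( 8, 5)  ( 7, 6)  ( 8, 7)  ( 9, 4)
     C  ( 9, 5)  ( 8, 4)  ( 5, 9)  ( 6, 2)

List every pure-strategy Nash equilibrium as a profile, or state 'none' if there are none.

(A,P): not NE [P1→C gives 9>8]
(A,Q): NE
(A,R): not NE [P2→Q gives 9>6]
(A,S): not NE [P1→B gives 9>0; P2→Q gives 9>3]
(B,P): not NE [P1→C gives 9>8; P2→R gives 7>5]
(B,Q): not NE [P1→A gives 10>7; P2→R gives 7>6]
(B,R): not NE [P1→A gives 9>8]
(B,S): not NE [P2→R gives 7>4]
(C,P): not NE [P2→R gives 9>5]
(C,Q): not NE [P1→A gives 10>8; P2→R gives 9>4]
(C,R): not NE [P1→A gives 9>5]
(C,S): not NE [P1→B gives 9>6; P2→R gives 9>2]

NE set: (A,Q)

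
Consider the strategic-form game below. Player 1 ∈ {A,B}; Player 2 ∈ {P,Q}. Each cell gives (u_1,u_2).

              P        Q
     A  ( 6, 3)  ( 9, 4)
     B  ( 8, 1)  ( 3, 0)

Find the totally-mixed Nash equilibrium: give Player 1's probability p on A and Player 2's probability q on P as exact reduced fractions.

P1 indiff ⇒ q·6+(1-q)·9 = q·8+(1-q)·3 ⇒ q(-2) = (1-q)(-6) ⇒ q = 3/4
P2 indiff ⇒ p·3+(1-p)·1 = p·4+(1-p)·0 ⇒ p(-1) = (1-p)(-1) ⇒ p = 1/2

p=1/2, q=3/4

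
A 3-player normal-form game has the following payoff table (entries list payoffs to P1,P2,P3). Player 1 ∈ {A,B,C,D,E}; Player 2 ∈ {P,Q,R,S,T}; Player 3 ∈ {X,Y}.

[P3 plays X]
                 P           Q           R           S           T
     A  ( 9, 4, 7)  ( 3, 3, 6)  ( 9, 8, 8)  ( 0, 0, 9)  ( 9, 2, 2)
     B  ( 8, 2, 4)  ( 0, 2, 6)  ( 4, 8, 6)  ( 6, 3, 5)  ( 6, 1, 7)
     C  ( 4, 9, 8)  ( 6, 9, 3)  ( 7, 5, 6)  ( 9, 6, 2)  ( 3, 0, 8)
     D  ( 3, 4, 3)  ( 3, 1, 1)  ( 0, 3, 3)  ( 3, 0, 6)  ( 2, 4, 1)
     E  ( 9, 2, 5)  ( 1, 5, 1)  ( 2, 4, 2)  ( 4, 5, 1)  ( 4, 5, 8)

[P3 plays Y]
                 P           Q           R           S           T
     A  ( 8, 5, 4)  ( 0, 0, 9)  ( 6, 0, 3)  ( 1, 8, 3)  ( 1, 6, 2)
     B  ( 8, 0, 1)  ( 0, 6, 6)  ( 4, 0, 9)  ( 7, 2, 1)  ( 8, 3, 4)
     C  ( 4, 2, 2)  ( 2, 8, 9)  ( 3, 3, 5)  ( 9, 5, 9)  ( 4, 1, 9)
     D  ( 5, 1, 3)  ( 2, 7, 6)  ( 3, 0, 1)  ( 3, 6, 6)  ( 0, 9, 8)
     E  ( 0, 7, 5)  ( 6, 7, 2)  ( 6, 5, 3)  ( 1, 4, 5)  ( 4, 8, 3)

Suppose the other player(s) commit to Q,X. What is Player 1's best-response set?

u_1(A vs Q,X) = 3
u_1(B vs Q,X) = 0
u_1(C vs Q,X) = 6
u_1(D vs Q,X) = 3
u_1(E vs Q,X) = 1
max payoff 6 at {C}

P1 best: {C}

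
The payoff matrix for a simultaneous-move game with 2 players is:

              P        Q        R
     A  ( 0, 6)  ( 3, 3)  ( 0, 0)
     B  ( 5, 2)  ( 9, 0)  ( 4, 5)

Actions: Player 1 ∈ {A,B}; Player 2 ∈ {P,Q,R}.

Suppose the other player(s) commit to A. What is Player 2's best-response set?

u_2(P vs A) = 6
u_2(Q vs A) = 3
u_2(R vs A) = 0
max payoff 6 at {P}

argmax u_2 = {P}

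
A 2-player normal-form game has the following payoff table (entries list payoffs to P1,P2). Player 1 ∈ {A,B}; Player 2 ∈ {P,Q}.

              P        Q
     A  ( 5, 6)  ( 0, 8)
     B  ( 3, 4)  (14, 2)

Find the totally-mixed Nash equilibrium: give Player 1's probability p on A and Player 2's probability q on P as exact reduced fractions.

P1 indiff ⇒ q·5+(1-q)·0 = q·3+(1-q)·14 ⇒ q(2) = (1-q)(14) ⇒ q = 7/8
P2 indiff ⇒ p·6+(1-p)·4 = p·8+(1-p)·2 ⇒ p(-2) = (1-p)(-2) ⇒ p = 1/2

p=1/2, q=7/8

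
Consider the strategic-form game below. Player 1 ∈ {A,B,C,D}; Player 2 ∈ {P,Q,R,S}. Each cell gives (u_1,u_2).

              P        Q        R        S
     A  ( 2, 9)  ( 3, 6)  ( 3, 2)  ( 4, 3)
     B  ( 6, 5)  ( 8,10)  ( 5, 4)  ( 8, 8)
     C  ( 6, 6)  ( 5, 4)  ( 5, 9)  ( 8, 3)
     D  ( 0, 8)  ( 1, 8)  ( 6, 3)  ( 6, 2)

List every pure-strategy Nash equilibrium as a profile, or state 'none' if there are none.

(A,P): not NE [P1→C gives 6>2]
(A,Q): not NE [P1→B gives 8>3; P2→P gives 9>6]
(A,R): not NE [P1→D gives 6>3; P2→P gives 9>2]
(A,S): not NE [P1→C gives 8>4; P2→P gives 9>3]
(B,P): not NE [P2→Q gives 10>5]
(B,Q): NE
(B,R): not NE [P1→D gives 6>5; P2→Q gives 10>4]
(B,S): not NE [P2→Q gives 10>8]
(C,P): not NE [P2→R gives 9>6]
(C,Q): not NE [P1→B gives 8>5; P2→R gives 9>4]
(C,R): not NE [P1→D gives 6>5]
(C,S): not NE [P2→R gives 9>3]
(D,P): not NE [P1→C gives 6>0]
(D,Q): not NE [P1→B gives 8>1]
(D,R): not NE [P2→Q gives 8>3]
(D,S): not NE [P1→C gives 8>6; P2→Q gives 8>2]

PSNE = {(B,Q)}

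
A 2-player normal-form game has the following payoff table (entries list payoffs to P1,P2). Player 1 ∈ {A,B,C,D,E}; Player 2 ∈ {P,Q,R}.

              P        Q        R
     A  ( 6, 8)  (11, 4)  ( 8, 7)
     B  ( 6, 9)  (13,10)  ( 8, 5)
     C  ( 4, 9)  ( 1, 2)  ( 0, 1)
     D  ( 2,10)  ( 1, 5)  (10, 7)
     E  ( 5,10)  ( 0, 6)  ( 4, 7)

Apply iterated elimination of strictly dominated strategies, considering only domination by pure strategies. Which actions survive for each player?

Survivors P1:{A,B} P2:{P,Q}

P1 drop C (A beats it: P:6>4 Q:11>1 R:8>0)
P1 drop E (A beats it: P:6>5 Q:11>0 R:8>4)
P2 drop R (P beats it: A:8>7 B:9>5 D:10>7)
P1 drop D (A beats it: P:6>2 Q:11>1)
P1→{A,B} P2→{P,Q}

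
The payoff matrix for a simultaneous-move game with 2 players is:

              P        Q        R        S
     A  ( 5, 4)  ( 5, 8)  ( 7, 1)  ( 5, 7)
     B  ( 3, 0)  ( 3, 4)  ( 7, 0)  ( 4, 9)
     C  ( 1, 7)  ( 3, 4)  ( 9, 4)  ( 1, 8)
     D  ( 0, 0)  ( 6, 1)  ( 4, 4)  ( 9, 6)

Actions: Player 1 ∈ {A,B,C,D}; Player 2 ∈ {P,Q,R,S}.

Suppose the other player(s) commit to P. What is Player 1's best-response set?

P1 best: {A}

u_1(A vs P) = 5
u_1(B vs P) = 3
u_1(C vs P) = 1
u_1(D vs P) = 0
max payoff 5 at {A}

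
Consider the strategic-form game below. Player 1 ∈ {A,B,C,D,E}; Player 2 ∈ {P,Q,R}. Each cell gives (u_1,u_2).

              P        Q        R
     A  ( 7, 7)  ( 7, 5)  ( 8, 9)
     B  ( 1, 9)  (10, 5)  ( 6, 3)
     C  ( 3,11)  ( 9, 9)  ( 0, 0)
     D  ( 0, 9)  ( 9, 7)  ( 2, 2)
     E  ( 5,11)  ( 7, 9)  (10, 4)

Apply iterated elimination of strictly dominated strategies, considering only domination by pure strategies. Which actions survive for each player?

P1 drop D (B beats it: P:1>0 Q:10>9 R:6>2)
P2 drop Q (P beats it: A:7>5 B:9>5 C:11>9 E:11>9)
P1 drop B (A beats it: P:7>1 R:8>6)
P1 drop C (A beats it: P:7>3 R:8>0)
P1→{A,E} P2→{P,R}

Survivors P1:{A,E} P2:{P,R}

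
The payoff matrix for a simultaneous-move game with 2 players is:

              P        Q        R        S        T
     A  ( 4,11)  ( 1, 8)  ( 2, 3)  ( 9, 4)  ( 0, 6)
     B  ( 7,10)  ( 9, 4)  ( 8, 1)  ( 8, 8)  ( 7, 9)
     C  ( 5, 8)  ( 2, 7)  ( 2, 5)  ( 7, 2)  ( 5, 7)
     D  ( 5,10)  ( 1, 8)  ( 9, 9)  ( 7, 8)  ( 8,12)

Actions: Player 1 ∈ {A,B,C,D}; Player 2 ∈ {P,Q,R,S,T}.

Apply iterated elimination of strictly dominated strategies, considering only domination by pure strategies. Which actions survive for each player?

P1 drop C (B beats it: P:7>5 Q:9>2 R:8>2 S:8>7 T:7>5)
P2 drop Q (P beats it: A:11>8 B:10>4 D:10>8)
P2 drop R (P beats it: A:11>3 B:10>1 D:10>9)
P2 drop S (P beats it: A:11>4 B:10>8 D:10>8)
P1 drop A (B beats it: P:7>4 T:7>0)
P1→{B,D} P2→{P,T}

IESDS → P1:{B,D} P2:{P,T}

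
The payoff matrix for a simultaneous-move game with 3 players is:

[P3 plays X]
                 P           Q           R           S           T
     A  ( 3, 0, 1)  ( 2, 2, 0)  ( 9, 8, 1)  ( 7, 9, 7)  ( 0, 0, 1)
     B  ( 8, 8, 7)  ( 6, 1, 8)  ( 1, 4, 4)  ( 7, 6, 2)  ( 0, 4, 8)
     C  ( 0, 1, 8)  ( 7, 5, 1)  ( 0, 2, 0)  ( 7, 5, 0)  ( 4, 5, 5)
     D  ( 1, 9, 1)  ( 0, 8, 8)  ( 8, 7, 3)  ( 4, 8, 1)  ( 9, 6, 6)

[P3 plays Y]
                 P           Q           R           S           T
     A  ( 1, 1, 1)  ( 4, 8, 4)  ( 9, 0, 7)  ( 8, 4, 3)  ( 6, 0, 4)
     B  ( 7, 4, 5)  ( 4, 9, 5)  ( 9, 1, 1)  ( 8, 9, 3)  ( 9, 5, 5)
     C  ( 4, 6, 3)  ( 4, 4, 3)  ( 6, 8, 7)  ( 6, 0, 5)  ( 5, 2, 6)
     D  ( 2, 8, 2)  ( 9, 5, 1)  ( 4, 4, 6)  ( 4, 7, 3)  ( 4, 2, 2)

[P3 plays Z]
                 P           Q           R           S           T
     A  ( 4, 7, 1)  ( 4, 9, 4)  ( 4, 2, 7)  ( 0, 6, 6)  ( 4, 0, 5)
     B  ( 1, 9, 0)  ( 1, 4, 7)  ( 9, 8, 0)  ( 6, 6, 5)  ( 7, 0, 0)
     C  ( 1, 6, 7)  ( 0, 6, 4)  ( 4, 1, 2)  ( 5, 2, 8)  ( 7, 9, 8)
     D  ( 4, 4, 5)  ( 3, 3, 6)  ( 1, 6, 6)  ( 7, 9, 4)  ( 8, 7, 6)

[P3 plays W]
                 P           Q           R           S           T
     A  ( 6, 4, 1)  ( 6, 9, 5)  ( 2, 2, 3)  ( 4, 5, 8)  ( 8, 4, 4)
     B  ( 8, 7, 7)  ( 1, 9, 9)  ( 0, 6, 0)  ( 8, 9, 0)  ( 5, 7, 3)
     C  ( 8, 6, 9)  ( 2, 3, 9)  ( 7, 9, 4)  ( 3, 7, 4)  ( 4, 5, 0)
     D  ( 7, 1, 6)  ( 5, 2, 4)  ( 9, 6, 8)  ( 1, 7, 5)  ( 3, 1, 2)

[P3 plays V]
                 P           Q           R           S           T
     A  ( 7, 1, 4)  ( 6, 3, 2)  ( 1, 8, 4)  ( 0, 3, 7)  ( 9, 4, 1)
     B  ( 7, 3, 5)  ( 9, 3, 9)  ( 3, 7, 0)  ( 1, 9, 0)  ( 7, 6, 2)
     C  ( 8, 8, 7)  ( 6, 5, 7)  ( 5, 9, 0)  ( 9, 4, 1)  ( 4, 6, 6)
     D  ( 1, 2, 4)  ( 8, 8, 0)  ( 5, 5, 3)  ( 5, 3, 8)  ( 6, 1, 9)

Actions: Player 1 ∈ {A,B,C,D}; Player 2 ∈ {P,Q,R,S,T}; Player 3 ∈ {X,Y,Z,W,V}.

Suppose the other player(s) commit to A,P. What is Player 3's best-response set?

argmax u_3 = {V}

u_3(X vs A,P) = 1
u_3(Y vs A,P) = 1
u_3(Z vs A,P) = 1
u_3(W vs A,P) = 1
u_3(V vs A,P) = 4
max payoff 4 at {V}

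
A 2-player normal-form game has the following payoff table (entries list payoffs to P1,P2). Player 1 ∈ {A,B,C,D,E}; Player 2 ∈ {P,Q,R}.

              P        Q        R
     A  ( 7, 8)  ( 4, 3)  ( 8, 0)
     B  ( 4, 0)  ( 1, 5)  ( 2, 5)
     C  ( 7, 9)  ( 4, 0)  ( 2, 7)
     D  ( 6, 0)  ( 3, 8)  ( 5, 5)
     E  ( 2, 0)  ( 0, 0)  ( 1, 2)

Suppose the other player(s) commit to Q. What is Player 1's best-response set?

u_1(A vs Q) = 4
u_1(B vs Q) = 1
u_1(C vs Q) = 4
u_1(D vs Q) = 3
u_1(E vs Q) = 0
max payoff 4 at {A,C}

argmax u_1 = {A,C}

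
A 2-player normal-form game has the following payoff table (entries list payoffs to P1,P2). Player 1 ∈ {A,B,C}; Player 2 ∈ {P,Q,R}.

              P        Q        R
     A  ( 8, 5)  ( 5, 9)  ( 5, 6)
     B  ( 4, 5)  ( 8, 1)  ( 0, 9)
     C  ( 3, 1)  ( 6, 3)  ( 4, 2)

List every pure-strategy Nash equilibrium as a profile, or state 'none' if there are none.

(A,P): not NE [P2→Q gives 9>5]
(A,Q): not NE [P1→B gives 8>5]
(A,R): not NE [P2→Q gives 9>6]
(B,P): not NE [P1→A gives 8>4; P2→R gives 9>5]
(B,Q): not NE [P2→R gives 9>1]
(B,R): not NE [P1→A gives 5>0]
(C,P): not NE [P1→A gives 8>3; P2→Q gives 3>1]
(C,Q): not NE [P1→B gives 8>6]
(C,R): not NE [P1→A gives 5>4; P2→Q gives 3>2]

Equilibria: none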